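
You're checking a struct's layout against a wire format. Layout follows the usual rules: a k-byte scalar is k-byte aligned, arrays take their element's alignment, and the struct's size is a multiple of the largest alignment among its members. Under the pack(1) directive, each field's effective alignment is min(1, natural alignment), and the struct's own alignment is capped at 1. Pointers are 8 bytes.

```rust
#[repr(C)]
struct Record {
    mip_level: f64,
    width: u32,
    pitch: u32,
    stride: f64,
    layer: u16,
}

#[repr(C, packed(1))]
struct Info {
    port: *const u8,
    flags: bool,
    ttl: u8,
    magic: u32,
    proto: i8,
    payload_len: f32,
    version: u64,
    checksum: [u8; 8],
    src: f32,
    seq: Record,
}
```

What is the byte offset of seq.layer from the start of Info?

63

Record: 0..8  mip_level  (8B, 8-aligned); 8..12  width  (4B, 4-aligned); 12..16  pitch  (4B, 4-aligned); 16..24  stride  (8B, 8-aligned); 24..26  layer  (2B, 2-aligned); 26..32  -- tail padding (6B); sizeof = 32, alignof = 8
0..8  port  (8B, 1-aligned)
8..9  flags  (1B, 1-aligned)
9..10  ttl  (1B, 1-aligned)
10..14  magic  (4B, 1-aligned)
14..15  proto  (1B, 1-aligned)
15..19  payload_len  (4B, 1-aligned)
19..27  version  (8B, 1-aligned)
27..35  checksum  (8B, 1-aligned)
35..39  src  (4B, 1-aligned)
39..71  seq  (32B, 1-aligned)
within Record: layer at 24
39 + 24 = 63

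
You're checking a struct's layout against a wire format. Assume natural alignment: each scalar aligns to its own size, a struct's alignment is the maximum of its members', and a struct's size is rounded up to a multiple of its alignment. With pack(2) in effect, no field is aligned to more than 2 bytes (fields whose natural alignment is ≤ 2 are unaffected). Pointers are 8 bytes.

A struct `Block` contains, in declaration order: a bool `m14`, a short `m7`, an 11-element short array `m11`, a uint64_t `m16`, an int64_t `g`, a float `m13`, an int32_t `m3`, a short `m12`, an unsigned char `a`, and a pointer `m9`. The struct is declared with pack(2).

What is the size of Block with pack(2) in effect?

@0: m14 [1B, align 1] → 1
+1 pad (align 2)
@2: m7 [2B, align 2] → 4
@4: m11 [22B, align 2] → 26
@26: m16 [8B, align 2] → 34
@34: g [8B, align 2] → 42
@42: m13 [4B, align 2] → 46
@46: m3 [4B, align 2] → 50
@50: m12 [2B, align 2] → 52
@52: a [1B, align 1] → 53
+1 pad (align 2)
@54: m9 [8B, align 2] → 62
size 62, align 2

62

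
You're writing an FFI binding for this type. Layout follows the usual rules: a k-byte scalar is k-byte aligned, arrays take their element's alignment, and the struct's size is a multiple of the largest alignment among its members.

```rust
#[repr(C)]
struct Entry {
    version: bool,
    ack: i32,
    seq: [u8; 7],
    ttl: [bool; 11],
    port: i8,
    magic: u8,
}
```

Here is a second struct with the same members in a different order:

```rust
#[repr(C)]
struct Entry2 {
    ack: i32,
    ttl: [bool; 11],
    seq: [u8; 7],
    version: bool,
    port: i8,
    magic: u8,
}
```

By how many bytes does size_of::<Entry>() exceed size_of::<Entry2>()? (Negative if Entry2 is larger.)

0

@0: version [1B, align 1] → 1
+3 pad (align 4)
@4: ack [4B, align 4] → 8
@8: seq [7B, align 1] → 15
@15: ttl [11B, align 1] → 26
@26: port [1B, align 1] → 27
@27: magic [1B, align 1] → 28
size 28, align 4
— Entry2 —
@0: ack [4B, align 4] → 4
@4: ttl [11B, align 1] → 15
@15: seq [7B, align 1] → 22
@22: version [1B, align 1] → 23
@23: port [1B, align 1] → 24
@24: magic [1B, align 1] → 25
+3 tail pad (align 4)
size 28, align 4
28 − 28 = 0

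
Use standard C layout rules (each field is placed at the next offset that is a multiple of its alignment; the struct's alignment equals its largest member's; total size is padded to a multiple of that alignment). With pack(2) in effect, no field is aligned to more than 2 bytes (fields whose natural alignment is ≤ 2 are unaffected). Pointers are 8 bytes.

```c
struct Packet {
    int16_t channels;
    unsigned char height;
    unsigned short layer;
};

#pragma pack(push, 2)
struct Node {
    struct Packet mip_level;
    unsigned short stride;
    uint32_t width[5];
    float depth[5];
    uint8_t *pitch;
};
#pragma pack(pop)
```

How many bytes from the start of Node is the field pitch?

48

Packet: @0: channels [2B, align 2] → 2; @2: height [1B, align 1] → 3; +1 pad (align 2); @4: layer [2B, align 2] → 6; size 6, align 2
@0: mip_level [6B, align 2] → 6
@6: stride [2B, align 2] → 8
@8: width [20B, align 2] → 28
@28: depth [20B, align 2] → 48
@48: pitch [8B, align 2] → 56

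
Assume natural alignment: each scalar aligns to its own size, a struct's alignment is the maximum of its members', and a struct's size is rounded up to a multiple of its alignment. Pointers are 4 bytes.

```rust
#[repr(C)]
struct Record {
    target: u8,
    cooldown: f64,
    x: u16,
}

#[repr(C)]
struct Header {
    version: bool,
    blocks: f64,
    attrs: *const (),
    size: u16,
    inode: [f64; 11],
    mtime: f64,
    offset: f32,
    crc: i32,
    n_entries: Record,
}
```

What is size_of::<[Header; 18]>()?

2736

Record: target at 0 (size 1, align 1) → ends 1; pad 7 to align 8 for cooldown; cooldown at 8 (size 8, align 8) → ends 16; x at 16 (size 2, align 2) → ends 18; tail pad 6 to reach multiple of 8; total 24 bytes, alignment 8
version at 0 (size 1, align 1) → ends 1
pad 7 to align 8 for blocks
blocks at 8 (size 8, align 8) → ends 16
attrs at 16 (size 4, align 4) → ends 20
size at 20 (size 2, align 2) → ends 22
pad 2 to align 8 for inode
inode at 24 (size 88, align 8) → ends 112
mtime at 112 (size 8, align 8) → ends 120
offset at 120 (size 4, align 4) → ends 124
crc at 124 (size 4, align 4) → ends 128
n_entries at 128 (size 24, align 8) → ends 152
total 152 bytes, alignment 8
array of 18: 18 × 152 = 2736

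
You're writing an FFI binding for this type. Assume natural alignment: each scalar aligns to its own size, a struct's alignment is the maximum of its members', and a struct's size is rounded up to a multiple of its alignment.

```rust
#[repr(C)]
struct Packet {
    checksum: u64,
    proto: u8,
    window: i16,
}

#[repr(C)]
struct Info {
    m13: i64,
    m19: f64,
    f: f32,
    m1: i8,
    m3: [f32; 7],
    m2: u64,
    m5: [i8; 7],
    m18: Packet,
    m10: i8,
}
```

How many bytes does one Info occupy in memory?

96

Packet: 0..8  checksum  (8B, 8-aligned); 8..9  proto  (1B, 1-aligned); 9..10  -- padding (1B); 10..12  window  (2B, 2-aligned); 12..16  -- tail padding (4B); sizeof = 16, alignof = 8
0..8  m13  (8B, 8-aligned)
8..16  m19  (8B, 8-aligned)
16..20  f  (4B, 4-aligned)
20..21  m1  (1B, 1-aligned)
21..24  -- padding (3B)
24..52  m3  (28B, 4-aligned)
52..56  -- padding (4B)
56..64  m2  (8B, 8-aligned)
64..71  m5  (7B, 1-aligned)
71..72  -- padding (1B)
72..88  m18  (16B, 8-aligned)
88..89  m10  (1B, 1-aligned)
89..96  -- tail padding (7B)
sizeof = 96, alignof = 8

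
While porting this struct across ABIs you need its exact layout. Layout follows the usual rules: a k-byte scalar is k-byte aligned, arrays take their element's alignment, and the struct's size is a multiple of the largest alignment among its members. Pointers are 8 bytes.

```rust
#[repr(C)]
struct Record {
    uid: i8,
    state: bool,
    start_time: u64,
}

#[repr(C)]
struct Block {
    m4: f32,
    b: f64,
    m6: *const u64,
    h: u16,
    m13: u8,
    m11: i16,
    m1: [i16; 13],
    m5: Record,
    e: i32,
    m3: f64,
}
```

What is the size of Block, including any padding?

Record: uid at 0 (size 1, align 1) → ends 1; state at 1 (size 1, align 1) → ends 2; pad 6 to align 8 for start_time; start_time at 8 (size 8, align 8) → ends 16; total 16 bytes, alignment 8
m4 at 0 (size 4, align 4) → ends 4
pad 4 to align 8 for b
b at 8 (size 8, align 8) → ends 16
m6 at 16 (size 8, align 8) → ends 24
h at 24 (size 2, align 2) → ends 26
m13 at 26 (size 1, align 1) → ends 27
pad 1 to align 2 for m11
m11 at 28 (size 2, align 2) → ends 30
m1 at 30 (size 26, align 2) → ends 56
m5 at 56 (size 16, align 8) → ends 72
e at 72 (size 4, align 4) → ends 76
pad 4 to align 8 for m3
m3 at 80 (size 8, align 8) → ends 88
total 88 bytes, alignment 8

88 bytes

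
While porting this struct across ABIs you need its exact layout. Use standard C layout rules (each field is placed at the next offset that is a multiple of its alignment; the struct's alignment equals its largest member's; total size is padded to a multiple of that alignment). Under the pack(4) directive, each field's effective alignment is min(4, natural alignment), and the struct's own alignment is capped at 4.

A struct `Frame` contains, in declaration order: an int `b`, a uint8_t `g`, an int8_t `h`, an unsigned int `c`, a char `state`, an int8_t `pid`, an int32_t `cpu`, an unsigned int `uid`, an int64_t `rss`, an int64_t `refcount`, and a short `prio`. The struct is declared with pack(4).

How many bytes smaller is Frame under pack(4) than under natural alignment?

4

natural layout:
  0..4  b  (4B, 4-aligned)
  4..5  g  (1B, 1-aligned)
  5..6  h  (1B, 1-aligned)
  6..8  -- padding (2B)
  8..12  c  (4B, 4-aligned)
  12..13  state  (1B, 1-aligned)
  13..14  pid  (1B, 1-aligned)
  14..16  -- padding (2B)
  16..20  cpu  (4B, 4-aligned)
  20..24  uid  (4B, 4-aligned)
  24..32  rss  (8B, 8-aligned)
  32..40  refcount  (8B, 8-aligned)
  40..42  prio  (2B, 2-aligned)
  42..48  -- tail padding (6B)
  sizeof = 48, alignof = 8
packed(4) layout:
  0..4  b  (4B, 4-aligned)
  4..5  g  (1B, 1-aligned)
  5..6  h  (1B, 1-aligned)
  6..8  -- padding (2B)
  8..12  c  (4B, 4-aligned)
  12..13  state  (1B, 1-aligned)
  13..14  pid  (1B, 1-aligned)
  14..16  -- padding (2B)
  16..20  cpu  (4B, 4-aligned)
  20..24  uid  (4B, 4-aligned)
  24..32  rss  (8B, 4-aligned)
  32..40  refcount  (8B, 4-aligned)
  40..42  prio  (2B, 2-aligned)
  42..44  -- tail padding (2B)
  sizeof = 44, alignof = 4
48 − 44 = 4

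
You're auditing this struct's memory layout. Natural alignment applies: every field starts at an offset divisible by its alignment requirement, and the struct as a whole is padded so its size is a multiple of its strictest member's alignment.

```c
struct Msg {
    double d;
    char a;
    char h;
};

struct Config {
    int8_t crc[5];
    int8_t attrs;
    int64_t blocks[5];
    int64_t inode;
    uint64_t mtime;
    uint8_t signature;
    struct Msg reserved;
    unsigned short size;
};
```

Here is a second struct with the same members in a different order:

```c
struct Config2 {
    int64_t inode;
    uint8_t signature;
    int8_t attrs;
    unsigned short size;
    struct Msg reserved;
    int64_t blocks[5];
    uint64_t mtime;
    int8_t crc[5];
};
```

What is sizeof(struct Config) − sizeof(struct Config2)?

8

Msg: d at 0 (size 8, align 8) → ends 8; a at 8 (size 1, align 1) → ends 9; h at 9 (size 1, align 1) → ends 10; tail pad 6 to reach multiple of 8; total 16 bytes, alignment 8
crc at 0 (size 5, align 1) → ends 5
attrs at 5 (size 1, align 1) → ends 6
pad 2 to align 8 for blocks
blocks at 8 (size 40, align 8) → ends 48
inode at 48 (size 8, align 8) → ends 56
mtime at 56 (size 8, align 8) → ends 64
signature at 64 (size 1, align 1) → ends 65
pad 7 to align 8 for reserved
reserved at 72 (size 16, align 8) → ends 88
size at 88 (size 2, align 2) → ends 90
tail pad 6 to reach multiple of 8
total 96 bytes, alignment 8
— Config2 —
inode at 0 (size 8, align 8) → ends 8
signature at 8 (size 1, align 1) → ends 9
attrs at 9 (size 1, align 1) → ends 10
size at 10 (size 2, align 2) → ends 12
pad 4 to align 8 for reserved
reserved at 16 (size 16, align 8) → ends 32
blocks at 32 (size 40, align 8) → ends 72
mtime at 72 (size 8, align 8) → ends 80
crc at 80 (size 5, align 1) → ends 85
tail pad 3 to reach multiple of 8
total 88 bytes, alignment 8
96 − 88 = 8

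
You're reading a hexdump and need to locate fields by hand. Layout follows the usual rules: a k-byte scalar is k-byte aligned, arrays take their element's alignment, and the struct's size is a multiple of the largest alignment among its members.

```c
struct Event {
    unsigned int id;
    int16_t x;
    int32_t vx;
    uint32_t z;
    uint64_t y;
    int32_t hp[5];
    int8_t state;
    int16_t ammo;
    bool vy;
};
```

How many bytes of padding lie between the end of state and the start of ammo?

1

id at 0 (size 4, align 4) → ends 4
x at 4 (size 2, align 2) → ends 6
pad 2 to align 4 for vx
vx at 8 (size 4, align 4) → ends 12
z at 12 (size 4, align 4) → ends 16
y at 16 (size 8, align 8) → ends 24
hp at 24 (size 20, align 4) → ends 44
state at 44 (size 1, align 1) → ends 45
pad 1 to align 2 for ammo
ammo at 46 (size 2, align 2) → ends 48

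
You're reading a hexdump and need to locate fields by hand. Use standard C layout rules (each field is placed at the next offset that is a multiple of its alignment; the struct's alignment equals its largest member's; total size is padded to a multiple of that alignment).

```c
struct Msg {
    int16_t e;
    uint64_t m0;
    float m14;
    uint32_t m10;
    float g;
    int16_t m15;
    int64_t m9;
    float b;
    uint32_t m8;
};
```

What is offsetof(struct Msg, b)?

@0: e [2B, align 2] → 2
+6 pad (align 8)
@8: m0 [8B, align 8] → 16
@16: m14 [4B, align 4] → 20
@20: m10 [4B, align 4] → 24
@24: g [4B, align 4] → 28
@28: m15 [2B, align 2] → 30
+2 pad (align 8)
@32: m9 [8B, align 8] → 40
@40: b [4B, align 4] → 44

40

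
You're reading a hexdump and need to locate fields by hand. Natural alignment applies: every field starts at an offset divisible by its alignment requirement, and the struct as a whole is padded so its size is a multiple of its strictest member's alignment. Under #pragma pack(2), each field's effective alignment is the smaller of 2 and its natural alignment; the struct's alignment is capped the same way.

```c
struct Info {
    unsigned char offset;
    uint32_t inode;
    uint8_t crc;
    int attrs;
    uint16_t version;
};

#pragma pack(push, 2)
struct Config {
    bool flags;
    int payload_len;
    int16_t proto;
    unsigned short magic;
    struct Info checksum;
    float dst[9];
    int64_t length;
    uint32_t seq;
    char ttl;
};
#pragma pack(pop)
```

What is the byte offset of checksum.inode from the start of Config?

14

Info: 0..1  offset  (1B, 1-aligned); 1..4  -- padding (3B); 4..8  inode  (4B, 4-aligned); 8..9  crc  (1B, 1-aligned); 9..12  -- padding (3B); 12..16  attrs  (4B, 4-aligned); 16..18  version  (2B, 2-aligned); 18..20  -- tail padding (2B); sizeof = 20, alignof = 4
0..1  flags  (1B, 1-aligned)
1..2  -- padding (1B)
2..6  payload_len  (4B, 2-aligned)
6..8  proto  (2B, 2-aligned)
8..10  magic  (2B, 2-aligned)
10..30  checksum  (20B, 2-aligned)
within Info: inode at 4
10 + 4 = 14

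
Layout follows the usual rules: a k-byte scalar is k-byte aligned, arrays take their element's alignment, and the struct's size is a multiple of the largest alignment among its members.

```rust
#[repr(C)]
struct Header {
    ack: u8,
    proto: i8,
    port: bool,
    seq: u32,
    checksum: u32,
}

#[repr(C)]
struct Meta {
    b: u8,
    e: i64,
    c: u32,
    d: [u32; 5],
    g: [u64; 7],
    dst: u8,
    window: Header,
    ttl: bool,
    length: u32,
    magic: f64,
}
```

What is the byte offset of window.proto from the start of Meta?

Header: 0..1  ack  (1B, 1-aligned); 1..2  proto  (1B, 1-aligned); 2..3  port  (1B, 1-aligned); 3..4  -- padding (1B); 4..8  seq  (4B, 4-aligned); 8..12  checksum  (4B, 4-aligned); sizeof = 12, alignof = 4
0..1  b  (1B, 1-aligned)
1..8  -- padding (7B)
8..16  e  (8B, 8-aligned)
16..20  c  (4B, 4-aligned)
20..40  d  (20B, 4-aligned)
40..96  g  (56B, 8-aligned)
96..97  dst  (1B, 1-aligned)
97..100  -- padding (3B)
100..112  window  (12B, 4-aligned)
within Header: proto at 1
100 + 1 = 101

101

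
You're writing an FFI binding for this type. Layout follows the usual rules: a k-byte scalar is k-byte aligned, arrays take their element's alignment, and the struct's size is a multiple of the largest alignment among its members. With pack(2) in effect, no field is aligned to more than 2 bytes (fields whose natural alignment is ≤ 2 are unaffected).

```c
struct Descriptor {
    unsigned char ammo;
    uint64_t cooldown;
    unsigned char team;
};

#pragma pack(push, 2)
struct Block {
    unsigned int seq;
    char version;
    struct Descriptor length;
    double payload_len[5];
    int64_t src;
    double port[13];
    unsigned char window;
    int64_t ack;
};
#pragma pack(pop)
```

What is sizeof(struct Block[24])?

4608

Descriptor: ammo at 0 (size 1, align 1) → ends 1; pad 7 to align 8 for cooldown; cooldown at 8 (size 8, align 8) → ends 16; team at 16 (size 1, align 1) → ends 17; tail pad 7 to reach multiple of 8; total 24 bytes, alignment 8
seq at 0 (size 4, align 2) → ends 4
version at 4 (size 1, align 1) → ends 5
pad 1 to align 2 for length
length at 6 (size 24, align 2) → ends 30
payload_len at 30 (size 40, align 2) → ends 70
src at 70 (size 8, align 2) → ends 78
port at 78 (size 104, align 2) → ends 182
window at 182 (size 1, align 1) → ends 183
pad 1 to align 2 for ack
ack at 184 (size 8, align 2) → ends 192
total 192 bytes, alignment 2
array of 24: 24 × 192 = 4608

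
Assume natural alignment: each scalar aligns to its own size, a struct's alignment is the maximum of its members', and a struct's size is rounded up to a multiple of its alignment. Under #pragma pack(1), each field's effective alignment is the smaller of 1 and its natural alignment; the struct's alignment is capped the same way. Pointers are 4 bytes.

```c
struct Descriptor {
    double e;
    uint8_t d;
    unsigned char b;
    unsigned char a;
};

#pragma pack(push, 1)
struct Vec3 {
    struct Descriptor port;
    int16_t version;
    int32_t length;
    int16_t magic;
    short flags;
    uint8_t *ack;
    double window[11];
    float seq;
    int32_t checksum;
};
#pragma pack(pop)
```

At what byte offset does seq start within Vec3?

Descriptor: e at 0 (size 8, align 8) → ends 8; d at 8 (size 1, align 1) → ends 9; b at 9 (size 1, align 1) → ends 10; a at 10 (size 1, align 1) → ends 11; tail pad 5 to reach multiple of 8; total 16 bytes, alignment 8
port at 0 (size 16, align 1) → ends 16
version at 16 (size 2, align 1) → ends 18
length at 18 (size 4, align 1) → ends 22
magic at 22 (size 2, align 1) → ends 24
flags at 24 (size 2, align 1) → ends 26
ack at 26 (size 4, align 1) → ends 30
window at 30 (size 88, align 1) → ends 118
seq at 118 (size 4, align 1) → ends 122

118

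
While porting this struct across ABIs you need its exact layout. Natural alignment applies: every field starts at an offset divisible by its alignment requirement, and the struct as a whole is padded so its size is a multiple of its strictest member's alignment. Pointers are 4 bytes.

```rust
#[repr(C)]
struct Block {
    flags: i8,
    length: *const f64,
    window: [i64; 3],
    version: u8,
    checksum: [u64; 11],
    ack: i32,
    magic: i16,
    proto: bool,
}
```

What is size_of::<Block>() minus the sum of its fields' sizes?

11

flags at 0 (size 1, align 1) → ends 1
pad 3 to align 4 for length
length at 4 (size 4, align 4) → ends 8
window at 8 (size 24, align 8) → ends 32
version at 32 (size 1, align 1) → ends 33
pad 7 to align 8 for checksum
checksum at 40 (size 88, align 8) → ends 128
ack at 128 (size 4, align 4) → ends 132
magic at 132 (size 2, align 2) → ends 134
proto at 134 (size 1, align 1) → ends 135
tail pad 1 to reach multiple of 8
total 136 bytes, alignment 8
data bytes 125, size 136 → padding 11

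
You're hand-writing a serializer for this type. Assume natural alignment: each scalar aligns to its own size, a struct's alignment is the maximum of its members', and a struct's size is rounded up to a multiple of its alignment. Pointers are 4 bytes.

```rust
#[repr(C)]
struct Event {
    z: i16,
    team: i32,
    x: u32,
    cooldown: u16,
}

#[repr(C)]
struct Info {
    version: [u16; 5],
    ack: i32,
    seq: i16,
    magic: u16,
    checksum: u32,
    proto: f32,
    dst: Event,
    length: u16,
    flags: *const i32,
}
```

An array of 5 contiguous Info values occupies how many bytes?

Event: 0..2  z  (2B, 2-aligned); 2..4  -- padding (2B); 4..8  team  (4B, 4-aligned); 8..12  x  (4B, 4-aligned); 12..14  cooldown  (2B, 2-aligned); 14..16  -- tail padding (2B); sizeof = 16, alignof = 4
0..10  version  (10B, 2-aligned)
10..12  -- padding (2B)
12..16  ack  (4B, 4-aligned)
16..18  seq  (2B, 2-aligned)
18..20  magic  (2B, 2-aligned)
20..24  checksum  (4B, 4-aligned)
24..28  proto  (4B, 4-aligned)
28..44  dst  (16B, 4-aligned)
44..46  length  (2B, 2-aligned)
46..48  -- padding (2B)
48..52  flags  (4B, 4-aligned)
sizeof = 52, alignof = 4
array of 5: 5 × 52 = 260

260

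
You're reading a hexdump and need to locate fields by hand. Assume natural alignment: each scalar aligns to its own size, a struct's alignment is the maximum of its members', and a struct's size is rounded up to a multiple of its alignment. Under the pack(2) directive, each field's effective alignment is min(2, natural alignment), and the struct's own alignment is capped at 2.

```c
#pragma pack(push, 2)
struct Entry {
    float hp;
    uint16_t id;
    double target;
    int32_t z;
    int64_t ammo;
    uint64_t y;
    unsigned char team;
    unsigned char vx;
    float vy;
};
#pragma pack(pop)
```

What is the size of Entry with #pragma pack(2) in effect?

40

@0: hp [4B, align 2] → 4
@4: id [2B, align 2] → 6
@6: target [8B, align 2] → 14
@14: z [4B, align 2] → 18
@18: ammo [8B, align 2] → 26
@26: y [8B, align 2] → 34
@34: team [1B, align 1] → 35
@35: vx [1B, align 1] → 36
@36: vy [4B, align 2] → 40
size 40, align 2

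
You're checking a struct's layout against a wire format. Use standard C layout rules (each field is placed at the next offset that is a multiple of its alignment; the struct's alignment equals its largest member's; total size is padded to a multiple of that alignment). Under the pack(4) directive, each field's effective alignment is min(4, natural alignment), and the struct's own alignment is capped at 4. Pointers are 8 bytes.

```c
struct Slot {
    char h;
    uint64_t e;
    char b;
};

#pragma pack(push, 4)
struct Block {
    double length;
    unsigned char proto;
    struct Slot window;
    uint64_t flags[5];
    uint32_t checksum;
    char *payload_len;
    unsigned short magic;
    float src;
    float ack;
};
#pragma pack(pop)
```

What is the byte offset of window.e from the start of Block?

20

Slot: 0..1  h  (1B, 1-aligned); 1..8  -- padding (7B); 8..16  e  (8B, 8-aligned); 16..17  b  (1B, 1-aligned); 17..24  -- tail padding (7B); sizeof = 24, alignof = 8
0..8  length  (8B, 4-aligned)
8..9  proto  (1B, 1-aligned)
9..12  -- padding (3B)
12..36  window  (24B, 4-aligned)
within Slot: e at 8
12 + 8 = 20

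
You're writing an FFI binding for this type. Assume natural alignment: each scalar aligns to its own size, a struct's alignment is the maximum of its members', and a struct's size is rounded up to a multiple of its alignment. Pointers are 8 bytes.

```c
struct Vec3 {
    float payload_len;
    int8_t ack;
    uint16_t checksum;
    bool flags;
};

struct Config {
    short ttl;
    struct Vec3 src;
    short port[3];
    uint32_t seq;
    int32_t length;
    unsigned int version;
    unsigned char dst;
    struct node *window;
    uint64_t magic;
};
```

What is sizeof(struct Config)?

56

Vec3: 0..4  payload_len  (4B, 4-aligned); 4..5  ack  (1B, 1-aligned); 5..6  -- padding (1B); 6..8  checksum  (2B, 2-aligned); 8..9  flags  (1B, 1-aligned); 9..12  -- tail padding (3B); sizeof = 12, alignof = 4
0..2  ttl  (2B, 2-aligned)
2..4  -- padding (2B)
4..16  src  (12B, 4-aligned)
16..22  port  (6B, 2-aligned)
22..24  -- padding (2B)
24..28  seq  (4B, 4-aligned)
28..32  length  (4B, 4-aligned)
32..36  version  (4B, 4-aligned)
36..37  dst  (1B, 1-aligned)
37..40  -- padding (3B)
40..48  window  (8B, 8-aligned)
48..56  magic  (8B, 8-aligned)
sizeof = 56, alignof = 8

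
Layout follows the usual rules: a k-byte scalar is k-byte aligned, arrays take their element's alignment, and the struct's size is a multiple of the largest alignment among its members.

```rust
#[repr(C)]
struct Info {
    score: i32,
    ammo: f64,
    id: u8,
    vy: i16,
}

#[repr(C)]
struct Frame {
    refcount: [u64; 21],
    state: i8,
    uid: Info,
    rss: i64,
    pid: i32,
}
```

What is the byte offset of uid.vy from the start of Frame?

Info: score at 0 (size 4, align 4) → ends 4; pad 4 to align 8 for ammo; ammo at 8 (size 8, align 8) → ends 16; id at 16 (size 1, align 1) → ends 17; pad 1 to align 2 for vy; vy at 18 (size 2, align 2) → ends 20; tail pad 4 to reach multiple of 8; total 24 bytes, alignment 8
refcount at 0 (size 168, align 8) → ends 168
state at 168 (size 1, align 1) → ends 169
pad 7 to align 8 for uid
uid at 176 (size 24, align 8) → ends 200
within Info: vy at 18
176 + 18 = 194

194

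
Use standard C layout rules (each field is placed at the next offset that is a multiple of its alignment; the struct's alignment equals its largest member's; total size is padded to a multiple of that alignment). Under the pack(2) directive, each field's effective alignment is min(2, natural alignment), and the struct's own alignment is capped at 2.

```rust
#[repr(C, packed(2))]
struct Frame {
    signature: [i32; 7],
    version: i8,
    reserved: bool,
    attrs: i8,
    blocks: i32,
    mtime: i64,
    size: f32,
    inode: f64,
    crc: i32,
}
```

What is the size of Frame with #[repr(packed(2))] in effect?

0..28  signature  (28B, 2-aligned)
28..29  version  (1B, 1-aligned)
29..30  reserved  (1B, 1-aligned)
30..31  attrs  (1B, 1-aligned)
31..32  -- padding (1B)
32..36  blocks  (4B, 2-aligned)
36..44  mtime  (8B, 2-aligned)
44..48  size  (4B, 2-aligned)
48..56  inode  (8B, 2-aligned)
56..60  crc  (4B, 2-aligned)
sizeof = 60, alignof = 2

60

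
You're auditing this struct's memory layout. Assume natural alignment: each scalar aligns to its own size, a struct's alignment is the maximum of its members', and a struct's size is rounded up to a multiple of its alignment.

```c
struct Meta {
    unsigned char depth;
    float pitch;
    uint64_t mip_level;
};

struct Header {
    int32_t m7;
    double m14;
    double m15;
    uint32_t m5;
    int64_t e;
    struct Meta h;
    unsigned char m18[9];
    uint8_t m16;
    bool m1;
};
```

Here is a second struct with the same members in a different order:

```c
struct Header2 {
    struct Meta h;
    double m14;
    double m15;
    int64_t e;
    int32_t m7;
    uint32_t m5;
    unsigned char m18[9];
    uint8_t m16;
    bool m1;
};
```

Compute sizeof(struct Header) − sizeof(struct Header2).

8

Meta: @0: depth [1B, align 1] → 1; +3 pad (align 4); @4: pitch [4B, align 4] → 8; @8: mip_level [8B, align 8] → 16; size 16, align 8
@0: m7 [4B, align 4] → 4
+4 pad (align 8)
@8: m14 [8B, align 8] → 16
@16: m15 [8B, align 8] → 24
@24: m5 [4B, align 4] → 28
+4 pad (align 8)
@32: e [8B, align 8] → 40
@40: h [16B, align 8] → 56
@56: m18 [9B, align 1] → 65
@65: m16 [1B, align 1] → 66
@66: m1 [1B, align 1] → 67
+5 tail pad (align 8)
size 72, align 8
— Header2 —
@0: h [16B, align 8] → 16
@16: m14 [8B, align 8] → 24
@24: m15 [8B, align 8] → 32
@32: e [8B, align 8] → 40
@40: m7 [4B, align 4] → 44
@44: m5 [4B, align 4] → 48
@48: m18 [9B, align 1] → 57
@57: m16 [1B, align 1] → 58
@58: m1 [1B, align 1] → 59
+5 tail pad (align 8)
size 64, align 8
72 − 64 = 8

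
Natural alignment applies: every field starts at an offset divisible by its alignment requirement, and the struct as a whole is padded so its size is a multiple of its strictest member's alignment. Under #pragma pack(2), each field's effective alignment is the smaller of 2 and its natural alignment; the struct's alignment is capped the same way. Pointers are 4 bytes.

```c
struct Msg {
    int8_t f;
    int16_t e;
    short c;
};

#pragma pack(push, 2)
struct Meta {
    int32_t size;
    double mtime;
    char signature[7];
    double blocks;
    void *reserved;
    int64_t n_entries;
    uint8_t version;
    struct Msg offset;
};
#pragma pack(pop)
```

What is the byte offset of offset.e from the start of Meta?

44

Msg: f at 0 (size 1, align 1) → ends 1; pad 1 to align 2 for e; e at 2 (size 2, align 2) → ends 4; c at 4 (size 2, align 2) → ends 6; total 6 bytes, alignment 2
size at 0 (size 4, align 2) → ends 4
mtime at 4 (size 8, align 2) → ends 12
signature at 12 (size 7, align 1) → ends 19
pad 1 to align 2 for blocks
blocks at 20 (size 8, align 2) → ends 28
reserved at 28 (size 4, align 2) → ends 32
n_entries at 32 (size 8, align 2) → ends 40
version at 40 (size 1, align 1) → ends 41
pad 1 to align 2 for offset
offset at 42 (size 6, align 2) → ends 48
within Msg: e at 2
42 + 2 = 44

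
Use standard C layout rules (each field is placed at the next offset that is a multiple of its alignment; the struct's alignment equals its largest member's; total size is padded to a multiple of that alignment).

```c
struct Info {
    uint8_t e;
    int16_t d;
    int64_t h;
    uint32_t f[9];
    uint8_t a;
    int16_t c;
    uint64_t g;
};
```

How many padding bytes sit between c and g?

0

e at 0 (size 1, align 1) → ends 1
pad 1 to align 2 for d
d at 2 (size 2, align 2) → ends 4
pad 4 to align 8 for h
h at 8 (size 8, align 8) → ends 16
f at 16 (size 36, align 4) → ends 52
a at 52 (size 1, align 1) → ends 53
pad 1 to align 2 for c
c at 54 (size 2, align 2) → ends 56
g at 56 (size 8, align 8) → ends 64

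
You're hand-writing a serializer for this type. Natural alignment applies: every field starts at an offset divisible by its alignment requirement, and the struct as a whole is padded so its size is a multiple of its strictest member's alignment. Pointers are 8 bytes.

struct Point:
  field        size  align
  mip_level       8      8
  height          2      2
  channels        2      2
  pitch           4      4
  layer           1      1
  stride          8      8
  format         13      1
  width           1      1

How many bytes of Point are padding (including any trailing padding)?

9

0..8  mip_level  (8B, 8-aligned)
8..10  height  (2B, 2-aligned)
10..12  channels  (2B, 2-aligned)
12..16  pitch  (4B, 4-aligned)
16..17  layer  (1B, 1-aligned)
17..24  -- padding (7B)
24..32  stride  (8B, 8-aligned)
32..45  format  (13B, 1-aligned)
45..46  width  (1B, 1-aligned)
46..48  -- tail padding (2B)
sizeof = 48, alignof = 8
data bytes 39, size 48 → padding 9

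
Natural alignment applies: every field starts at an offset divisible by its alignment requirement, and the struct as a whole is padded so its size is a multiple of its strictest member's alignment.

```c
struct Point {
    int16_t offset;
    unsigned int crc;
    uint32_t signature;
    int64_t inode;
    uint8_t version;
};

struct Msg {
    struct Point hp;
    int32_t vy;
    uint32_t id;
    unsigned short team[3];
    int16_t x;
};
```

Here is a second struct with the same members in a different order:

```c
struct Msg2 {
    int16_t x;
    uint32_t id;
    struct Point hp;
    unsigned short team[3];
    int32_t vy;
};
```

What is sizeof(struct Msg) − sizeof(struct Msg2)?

Point: offset at 0 (size 2, align 2) → ends 2; pad 2 to align 4 for crc; crc at 4 (size 4, align 4) → ends 8; signature at 8 (size 4, align 4) → ends 12; pad 4 to align 8 for inode; inode at 16 (size 8, align 8) → ends 24; version at 24 (size 1, align 1) → ends 25; tail pad 7 to reach multiple of 8; total 32 bytes, alignment 8
hp at 0 (size 32, align 8) → ends 32
vy at 32 (size 4, align 4) → ends 36
id at 36 (size 4, align 4) → ends 40
team at 40 (size 6, align 2) → ends 46
x at 46 (size 2, align 2) → ends 48
total 48 bytes, alignment 8
— Msg2 —
x at 0 (size 2, align 2) → ends 2
pad 2 to align 4 for id
id at 4 (size 4, align 4) → ends 8
hp at 8 (size 32, align 8) → ends 40
team at 40 (size 6, align 2) → ends 46
pad 2 to align 4 for vy
vy at 48 (size 4, align 4) → ends 52
tail pad 4 to reach multiple of 8
total 56 bytes, alignment 8
48 − 56 = -8

-8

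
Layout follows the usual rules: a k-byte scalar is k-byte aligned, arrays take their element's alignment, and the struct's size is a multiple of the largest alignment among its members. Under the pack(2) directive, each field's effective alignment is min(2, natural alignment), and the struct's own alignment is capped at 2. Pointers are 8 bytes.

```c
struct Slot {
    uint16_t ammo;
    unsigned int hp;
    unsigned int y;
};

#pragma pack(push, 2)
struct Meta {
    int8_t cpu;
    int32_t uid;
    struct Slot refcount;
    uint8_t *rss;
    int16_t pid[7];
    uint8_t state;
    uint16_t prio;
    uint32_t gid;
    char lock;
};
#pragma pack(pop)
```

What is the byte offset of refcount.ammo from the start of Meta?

6

Slot: @0: ammo [2B, align 2] → 2; +2 pad (align 4); @4: hp [4B, align 4] → 8; @8: y [4B, align 4] → 12; size 12, align 4
@0: cpu [1B, align 1] → 1
+1 pad (align 2)
@2: uid [4B, align 2] → 6
@6: refcount [12B, align 2] → 18
within Slot: ammo at 0
6 + 0 = 6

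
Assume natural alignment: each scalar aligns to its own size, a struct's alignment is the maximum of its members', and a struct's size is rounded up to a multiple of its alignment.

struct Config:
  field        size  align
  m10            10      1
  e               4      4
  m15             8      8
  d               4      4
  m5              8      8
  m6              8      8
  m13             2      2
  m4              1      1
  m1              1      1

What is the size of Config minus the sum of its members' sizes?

10

0..10  m10  (10B, 1-aligned)
10..12  -- padding (2B)
12..16  e  (4B, 4-aligned)
16..24  m15  (8B, 8-aligned)
24..28  d  (4B, 4-aligned)
28..32  -- padding (4B)
32..40  m5  (8B, 8-aligned)
40..48  m6  (8B, 8-aligned)
48..50  m13  (2B, 2-aligned)
50..51  m4  (1B, 1-aligned)
51..52  m1  (1B, 1-aligned)
52..56  -- tail padding (4B)
sizeof = 56, alignof = 8
data bytes 46, size 56 → padding 10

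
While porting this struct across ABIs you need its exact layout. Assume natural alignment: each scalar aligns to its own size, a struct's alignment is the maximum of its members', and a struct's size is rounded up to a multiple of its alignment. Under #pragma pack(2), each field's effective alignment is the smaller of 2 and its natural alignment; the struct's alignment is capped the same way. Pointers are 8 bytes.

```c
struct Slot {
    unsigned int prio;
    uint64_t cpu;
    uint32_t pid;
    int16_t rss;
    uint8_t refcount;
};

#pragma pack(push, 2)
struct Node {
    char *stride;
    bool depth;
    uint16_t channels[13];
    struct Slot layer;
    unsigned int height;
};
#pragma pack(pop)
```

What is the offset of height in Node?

Slot: prio at 0 (size 4, align 4) → ends 4; pad 4 to align 8 for cpu; cpu at 8 (size 8, align 8) → ends 16; pid at 16 (size 4, align 4) → ends 20; rss at 20 (size 2, align 2) → ends 22; refcount at 22 (size 1, align 1) → ends 23; tail pad 1 to reach multiple of 8; total 24 bytes, alignment 8
stride at 0 (size 8, align 2) → ends 8
depth at 8 (size 1, align 1) → ends 9
pad 1 to align 2 for channels
channels at 10 (size 26, align 2) → ends 36
layer at 36 (size 24, align 2) → ends 60
height at 60 (size 4, align 2) → ends 64

60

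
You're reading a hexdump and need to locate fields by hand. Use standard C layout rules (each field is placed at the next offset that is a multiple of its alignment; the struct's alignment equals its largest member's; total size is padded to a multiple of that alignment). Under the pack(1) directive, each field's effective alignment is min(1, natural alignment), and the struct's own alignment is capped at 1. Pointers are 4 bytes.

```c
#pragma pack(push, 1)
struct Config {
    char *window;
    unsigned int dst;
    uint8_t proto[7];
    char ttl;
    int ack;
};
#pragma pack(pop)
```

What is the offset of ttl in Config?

15

window at 0 (size 4, align 1) → ends 4
dst at 4 (size 4, align 1) → ends 8
proto at 8 (size 7, align 1) → ends 15
ttl at 15 (size 1, align 1) → ends 16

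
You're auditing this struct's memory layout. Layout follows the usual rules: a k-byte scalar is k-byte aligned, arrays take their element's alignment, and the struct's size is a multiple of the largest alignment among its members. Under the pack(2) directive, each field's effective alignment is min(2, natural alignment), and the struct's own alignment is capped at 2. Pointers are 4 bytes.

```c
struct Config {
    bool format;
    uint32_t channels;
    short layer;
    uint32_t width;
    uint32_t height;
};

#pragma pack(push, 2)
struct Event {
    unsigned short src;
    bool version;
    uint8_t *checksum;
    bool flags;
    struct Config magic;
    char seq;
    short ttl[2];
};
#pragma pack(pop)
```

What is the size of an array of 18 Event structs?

648

Config: @0: format [1B, align 1] → 1; +3 pad (align 4); @4: channels [4B, align 4] → 8; @8: layer [2B, align 2] → 10; +2 pad (align 4); @12: width [4B, align 4] → 16; @16: height [4B, align 4] → 20; size 20, align 4
@0: src [2B, align 2] → 2
@2: version [1B, align 1] → 3
+1 pad (align 2)
@4: checksum [4B, align 2] → 8
@8: flags [1B, align 1] → 9
+1 pad (align 2)
@10: magic [20B, align 2] → 30
@30: seq [1B, align 1] → 31
+1 pad (align 2)
@32: ttl [4B, align 2] → 36
size 36, align 2
array of 18: 18 × 36 = 648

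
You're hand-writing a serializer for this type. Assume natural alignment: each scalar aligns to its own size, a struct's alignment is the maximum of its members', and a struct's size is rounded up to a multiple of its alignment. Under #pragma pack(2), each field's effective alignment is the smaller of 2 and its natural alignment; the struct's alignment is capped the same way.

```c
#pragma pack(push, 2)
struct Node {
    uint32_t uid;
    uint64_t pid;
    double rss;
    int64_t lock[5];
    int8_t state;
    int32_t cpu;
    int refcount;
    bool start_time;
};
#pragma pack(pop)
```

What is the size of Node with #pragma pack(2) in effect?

72

0..4  uid  (4B, 2-aligned)
4..12  pid  (8B, 2-aligned)
12..20  rss  (8B, 2-aligned)
20..60  lock  (40B, 2-aligned)
60..61  state  (1B, 1-aligned)
61..62  -- padding (1B)
62..66  cpu  (4B, 2-aligned)
66..70  refcount  (4B, 2-aligned)
70..71  start_time  (1B, 1-aligned)
71..72  -- tail padding (1B)
sizeof = 72, alignof = 2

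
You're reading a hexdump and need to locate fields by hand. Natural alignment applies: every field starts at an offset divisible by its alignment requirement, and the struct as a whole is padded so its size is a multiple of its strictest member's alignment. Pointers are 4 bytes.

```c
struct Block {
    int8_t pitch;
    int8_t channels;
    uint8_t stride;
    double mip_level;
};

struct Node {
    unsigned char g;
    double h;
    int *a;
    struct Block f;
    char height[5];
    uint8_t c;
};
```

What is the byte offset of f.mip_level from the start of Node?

32

Block: pitch at 0 (size 1, align 1) → ends 1; channels at 1 (size 1, align 1) → ends 2; stride at 2 (size 1, align 1) → ends 3; pad 5 to align 8 for mip_level; mip_level at 8 (size 8, align 8) → ends 16; total 16 bytes, alignment 8
g at 0 (size 1, align 1) → ends 1
pad 7 to align 8 for h
h at 8 (size 8, align 8) → ends 16
a at 16 (size 4, align 4) → ends 20
pad 4 to align 8 for f
f at 24 (size 16, align 8) → ends 40
within Block: mip_level at 8
24 + 8 = 32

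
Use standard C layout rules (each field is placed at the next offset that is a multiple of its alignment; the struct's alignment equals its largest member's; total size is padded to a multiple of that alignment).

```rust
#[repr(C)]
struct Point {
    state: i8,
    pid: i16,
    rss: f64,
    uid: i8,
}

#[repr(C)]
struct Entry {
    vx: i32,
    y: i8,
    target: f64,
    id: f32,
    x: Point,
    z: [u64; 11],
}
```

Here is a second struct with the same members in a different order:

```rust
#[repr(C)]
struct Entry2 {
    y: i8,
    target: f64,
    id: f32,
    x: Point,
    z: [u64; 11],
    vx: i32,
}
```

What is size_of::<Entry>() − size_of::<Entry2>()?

-8

Point: 0..1  state  (1B, 1-aligned); 1..2  -- padding (1B); 2..4  pid  (2B, 2-aligned); 4..8  -- padding (4B); 8..16  rss  (8B, 8-aligned); 16..17  uid  (1B, 1-aligned); 17..24  -- tail padding (7B); sizeof = 24, alignof = 8
0..4  vx  (4B, 4-aligned)
4..5  y  (1B, 1-aligned)
5..8  -- padding (3B)
8..16  target  (8B, 8-aligned)
16..20  id  (4B, 4-aligned)
20..24  -- padding (4B)
24..48  x  (24B, 8-aligned)
48..136  z  (88B, 8-aligned)
sizeof = 136, alignof = 8
— Entry2 —
0..1  y  (1B, 1-aligned)
1..8  -- padding (7B)
8..16  target  (8B, 8-aligned)
16..20  id  (4B, 4-aligned)
20..24  -- padding (4B)
24..48  x  (24B, 8-aligned)
48..136  z  (88B, 8-aligned)
136..140  vx  (4B, 4-aligned)
140..144  -- tail padding (4B)
sizeof = 144, alignof = 8
136 − 144 = -8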